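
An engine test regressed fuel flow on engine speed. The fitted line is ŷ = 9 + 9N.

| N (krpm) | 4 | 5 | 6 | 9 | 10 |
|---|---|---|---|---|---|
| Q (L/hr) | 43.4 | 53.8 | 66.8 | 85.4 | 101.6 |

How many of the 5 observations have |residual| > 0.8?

N=4: ŷ = 9 + 9·4 = 45; r = 43.4 − 45 = -1.6
N=5: ŷ = 9 + 9·5 = 54; r = 53.8 − 54 = -0.2
N=6: ŷ = 9 + 9·6 = 63; r = 66.8 − 63 = 3.8
N=9: ŷ = 9 + 9·9 = 90; r = 85.4 − 90 = -4.6
N=10: ŷ = 9 + 9·10 = 99; r = 101.6 − 99 = 2.6
|r| > 0.8: N=4 (|r|=1.6), N=6 (|r|=3.8), N=9 (|r|=4.6), N=10 (|r|=2.6) → 4

4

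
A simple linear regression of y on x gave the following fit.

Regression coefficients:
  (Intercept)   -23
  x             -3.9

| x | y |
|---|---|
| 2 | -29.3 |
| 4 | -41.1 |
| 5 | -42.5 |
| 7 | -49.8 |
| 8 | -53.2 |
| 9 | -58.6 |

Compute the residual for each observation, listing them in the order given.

1.5, -2.5, 0, 0.5, 1, -0.5

x=2: ŷ = -23 − 3.9·2 = -30.8; e = -29.3 − (-30.8) = 1.5
x=4: ŷ = -23 − 3.9·4 = -38.6; e = -41.1 − (-38.6) = -2.5
x=5: ŷ = -23 − 3.9·5 = -42.5; e = -42.5 − (-42.5) = 0
x=7: ŷ = -23 − 3.9·7 = -50.3; e = -49.8 − (-50.3) = 0.5
x=8: ŷ = -23 − 3.9·8 = -54.2; e = -53.2 − (-54.2) = 1
x=9: ŷ = -23 − 3.9·9 = -58.1; e = -58.6 − (-58.1) = -0.5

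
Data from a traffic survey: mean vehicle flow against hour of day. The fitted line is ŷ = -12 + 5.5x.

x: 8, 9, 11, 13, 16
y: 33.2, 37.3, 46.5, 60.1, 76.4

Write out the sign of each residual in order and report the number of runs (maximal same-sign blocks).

3 runs

x=8: ŷ = -12 + 5.5·8 = 32; r = 33.2 − 32 = 1.2
x=9: ŷ = -12 + 5.5·9 = 37.5; r = 37.3 − 37.5 = -0.2
x=11: ŷ = -12 + 5.5·11 = 48.5; r = 46.5 − 48.5 = -2
x=13: ŷ = -12 + 5.5·13 = 59.5; r = 60.1 − 59.5 = 0.6
x=16: ŷ = -12 + 5.5·16 = 76; r = 76.4 − 76 = 0.4
Signs: + − − + +
Runs: +×1, −×2, +×2 → 3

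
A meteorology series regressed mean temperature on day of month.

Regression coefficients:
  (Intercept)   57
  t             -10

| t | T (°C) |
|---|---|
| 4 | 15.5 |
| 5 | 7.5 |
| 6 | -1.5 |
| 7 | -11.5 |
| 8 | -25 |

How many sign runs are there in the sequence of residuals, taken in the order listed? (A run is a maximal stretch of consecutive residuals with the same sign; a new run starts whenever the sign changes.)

t=4: T̂ = 57 − 10·4 = 17; r = 15.5 − 17 = -1.5
t=5: T̂ = 57 − 10·5 = 7; r = 7.5 − 7 = 0.5
t=6: T̂ = 57 − 10·6 = -3; r = -1.5 − (-3) = 1.5
t=7: T̂ = 57 − 10·7 = -13; r = -11.5 − (-13) = 1.5
t=8: T̂ = 57 − 10·8 = -23; r = -25 − (-23) = -2
Signs: − + + + −
Runs: −×1, +×3, −×1 → 3

3 runs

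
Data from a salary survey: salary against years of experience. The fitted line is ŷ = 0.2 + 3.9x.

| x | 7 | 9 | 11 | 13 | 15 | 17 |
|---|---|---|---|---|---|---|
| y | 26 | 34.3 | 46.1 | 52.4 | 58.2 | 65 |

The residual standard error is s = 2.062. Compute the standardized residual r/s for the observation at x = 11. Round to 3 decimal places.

ŷ = 0.2 + 3.9·11 = 43.1
r = 46.1 − 43.1 = 3
r/s = 3 / 2.062 = 1.455

1.455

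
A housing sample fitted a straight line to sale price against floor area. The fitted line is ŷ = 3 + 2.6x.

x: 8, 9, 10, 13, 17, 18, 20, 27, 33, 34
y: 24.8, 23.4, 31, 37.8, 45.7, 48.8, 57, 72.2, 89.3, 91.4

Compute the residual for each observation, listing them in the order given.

x=8: ŷ = 3 + 2.6·8 = 23.8; e = 24.8 − 23.8 = 1
x=9: ŷ = 3 + 2.6·9 = 26.4; e = 23.4 − 26.4 = -3
x=10: ŷ = 3 + 2.6·10 = 29; e = 31 − 29 = 2
x=13: ŷ = 3 + 2.6·13 = 36.8; e = 37.8 − 36.8 = 1
x=17: ŷ = 3 + 2.6·17 = 47.2; e = 45.7 − 47.2 = -1.5
x=18: ŷ = 3 + 2.6·18 = 49.8; e = 48.8 − 49.8 = -1
x=20: ŷ = 3 + 2.6·20 = 55; e = 57 − 55 = 2
x=27: ŷ = 3 + 2.6·27 = 73.2; e = 72.2 − 73.2 = -1
x=33: ŷ = 3 + 2.6·33 = 88.8; e = 89.3 − 88.8 = 0.5
x=34: ŷ = 3 + 2.6·34 = 91.4; e = 91.4 − 91.4 = 0

1, -3, 2, 1, -1.5, -1, 2, -1, 0.5, 0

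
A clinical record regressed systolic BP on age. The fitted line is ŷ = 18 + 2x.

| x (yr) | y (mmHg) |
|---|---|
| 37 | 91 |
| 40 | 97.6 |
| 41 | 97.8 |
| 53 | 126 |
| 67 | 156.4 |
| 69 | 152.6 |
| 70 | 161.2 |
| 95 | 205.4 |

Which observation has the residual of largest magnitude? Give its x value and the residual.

x=37: ŷ = 18 + 2·37 = 92; e = 91 − 92 = -1
x=40: ŷ = 18 + 2·40 = 98; e = 97.6 − 98 = -0.4
x=41: ŷ = 18 + 2·41 = 100; e = 97.8 − 100 = -2.2
x=53: ŷ = 18 + 2·53 = 124; e = 126 − 124 = 2
x=67: ŷ = 18 + 2·67 = 152; e = 156.4 − 152 = 4.4
x=69: ŷ = 18 + 2·69 = 156; e = 152.6 − 156 = -3.4
x=70: ŷ = 18 + 2·70 = 158; e = 161.2 − 158 = 3.2
x=95: ŷ = 18 + 2·95 = 208; e = 205.4 − 208 = -2.6
Largest |e| is 4.4 at x = 67, residual 4.4.

x = 67, e = 4.4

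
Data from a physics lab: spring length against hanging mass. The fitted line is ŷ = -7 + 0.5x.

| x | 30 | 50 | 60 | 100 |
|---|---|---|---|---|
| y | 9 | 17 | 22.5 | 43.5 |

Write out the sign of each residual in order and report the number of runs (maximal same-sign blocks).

x=30: ŷ = -7 + 0.5·30 = 8; e = 9 − 8 = 1
x=50: ŷ = -7 + 0.5·50 = 18; e = 17 − 18 = -1
x=60: ŷ = -7 + 0.5·60 = 23; e = 22.5 − 23 = -0.5
x=100: ŷ = -7 + 0.5·100 = 43; e = 43.5 − 43 = 0.5
Signs: + − − +
Runs: +×1, −×2, +×1 → 3

3 runs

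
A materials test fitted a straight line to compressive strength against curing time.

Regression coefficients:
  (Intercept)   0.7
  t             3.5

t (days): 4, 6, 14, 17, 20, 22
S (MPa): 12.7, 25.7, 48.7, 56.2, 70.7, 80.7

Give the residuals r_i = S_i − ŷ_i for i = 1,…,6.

-2, 4, -1, -4, 0, 3

t=4: ŷ = 0.7 + 3.5·4 = 14.7; r = 12.7 − 14.7 = -2
t=6: ŷ = 0.7 + 3.5·6 = 21.7; r = 25.7 − 21.7 = 4
t=14: ŷ = 0.7 + 3.5·14 = 49.7; r = 48.7 − 49.7 = -1
t=17: ŷ = 0.7 + 3.5·17 = 60.2; r = 56.2 − 60.2 = -4
t=20: ŷ = 0.7 + 3.5·20 = 70.7; r = 70.7 − 70.7 = 0
t=22: ŷ = 0.7 + 3.5·22 = 77.7; r = 80.7 − 77.7 = 3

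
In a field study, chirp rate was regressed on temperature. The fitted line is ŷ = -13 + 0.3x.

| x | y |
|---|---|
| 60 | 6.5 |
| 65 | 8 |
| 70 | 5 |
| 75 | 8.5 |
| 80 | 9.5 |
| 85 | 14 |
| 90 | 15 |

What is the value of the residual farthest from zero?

x=60: ŷ = -13 + 0.3·60 = 5; r = 6.5 − 5 = 1.5
x=65: ŷ = -13 + 0.3·65 = 6.5; r = 8 − 6.5 = 1.5
x=70: ŷ = -13 + 0.3·70 = 8; r = 5 − 8 = -3
x=75: ŷ = -13 + 0.3·75 = 9.5; r = 8.5 − 9.5 = -1
x=80: ŷ = -13 + 0.3·80 = 11; r = 9.5 − 11 = -1.5
x=85: ŷ = -13 + 0.3·85 = 12.5; r = 14 − 12.5 = 1.5
x=90: ŷ = -13 + 0.3·90 = 14; r = 15 − 14 = 1
Largest |r| is 3 at x = 70, residual -3.

r = -3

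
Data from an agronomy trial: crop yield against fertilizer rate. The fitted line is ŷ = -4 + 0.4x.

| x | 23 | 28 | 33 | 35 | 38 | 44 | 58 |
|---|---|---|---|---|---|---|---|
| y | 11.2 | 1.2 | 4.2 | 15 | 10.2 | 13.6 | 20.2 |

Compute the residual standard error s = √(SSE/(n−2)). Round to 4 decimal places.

x=23: ŷ = -4 + 0.4·23 = 5.2; r = 11.2 − 5.2 = 6
x=28: ŷ = -4 + 0.4·28 = 7.2; r = 1.2 − 7.2 = -6
x=33: ŷ = -4 + 0.4·33 = 9.2; r = 4.2 − 9.2 = -5
x=35: ŷ = -4 + 0.4·35 = 10; r = 15 − 10 = 5
x=38: ŷ = -4 + 0.4·38 = 11.2; r = 10.2 − 11.2 = -1
x=44: ŷ = -4 + 0.4·44 = 13.6; r = 13.6 − 13.6 = 0
x=58: ŷ = -4 + 0.4·58 = 19.2; r = 20.2 − 19.2 = 1
SSE = 36 + 36 + 25 + 25 + 1 + 0 + 1 = 124
s = √(124/5) = √24.8 ≈ 4.9800

s = 4.9800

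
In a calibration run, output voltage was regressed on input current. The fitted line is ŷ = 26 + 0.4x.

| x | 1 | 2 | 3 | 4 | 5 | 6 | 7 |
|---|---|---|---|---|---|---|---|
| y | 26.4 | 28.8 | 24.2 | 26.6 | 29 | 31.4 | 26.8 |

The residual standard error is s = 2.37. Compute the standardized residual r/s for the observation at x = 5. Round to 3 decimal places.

ŷ = 26 + 0.4·5 = 28
r = 29 − 28 = 1
r/s = 1 / 2.37 = 0.422

0.422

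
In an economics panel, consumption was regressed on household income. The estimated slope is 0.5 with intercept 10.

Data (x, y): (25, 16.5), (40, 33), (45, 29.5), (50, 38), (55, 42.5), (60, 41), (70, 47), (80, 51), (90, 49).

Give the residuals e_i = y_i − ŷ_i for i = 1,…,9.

-6, 3, -3, 3, 5, 1, 2, 1, -6

x=25: ŷ = 10 + 0.5·25 = 22.5; e = 16.5 − 22.5 = -6
x=40: ŷ = 10 + 0.5·40 = 30; e = 33 − 30 = 3
x=45: ŷ = 10 + 0.5·45 = 32.5; e = 29.5 − 32.5 = -3
x=50: ŷ = 10 + 0.5·50 = 35; e = 38 − 35 = 3
x=55: ŷ = 10 + 0.5·55 = 37.5; e = 42.5 − 37.5 = 5
x=60: ŷ = 10 + 0.5·60 = 40; e = 41 − 40 = 1
x=70: ŷ = 10 + 0.5·70 = 45; e = 47 − 45 = 2
x=80: ŷ = 10 + 0.5·80 = 50; e = 51 − 50 = 1
x=90: ŷ = 10 + 0.5·90 = 55; e = 49 − 55 = -6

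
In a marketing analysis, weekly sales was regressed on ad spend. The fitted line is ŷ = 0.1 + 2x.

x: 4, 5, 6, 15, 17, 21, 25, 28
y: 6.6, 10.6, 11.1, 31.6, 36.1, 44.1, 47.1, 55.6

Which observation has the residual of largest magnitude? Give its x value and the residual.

x=4: ŷ = 0.1 + 2·4 = 8.1; e = 6.6 − 8.1 = -1.5
x=5: ŷ = 0.1 + 2·5 = 10.1; e = 10.6 − 10.1 = 0.5
x=6: ŷ = 0.1 + 2·6 = 12.1; e = 11.1 − 12.1 = -1
x=15: ŷ = 0.1 + 2·15 = 30.1; e = 31.6 − 30.1 = 1.5
x=17: ŷ = 0.1 + 2·17 = 34.1; e = 36.1 − 34.1 = 2
x=21: ŷ = 0.1 + 2·21 = 42.1; e = 44.1 − 42.1 = 2
x=25: ŷ = 0.1 + 2·25 = 50.1; e = 47.1 − 50.1 = -3
x=28: ŷ = 0.1 + 2·28 = 56.1; e = 55.6 − 56.1 = -0.5
Largest |e| is 3 at x = 25, residual -3.

x = 25, e = -3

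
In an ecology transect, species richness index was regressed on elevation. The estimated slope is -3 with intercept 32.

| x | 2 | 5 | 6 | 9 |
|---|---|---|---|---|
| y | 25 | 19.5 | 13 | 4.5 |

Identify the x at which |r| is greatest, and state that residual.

x=2: ŷ = 32 − 3·2 = 26; r = 25 − 26 = -1
x=5: ŷ = 32 − 3·5 = 17; r = 19.5 − 17 = 2.5
x=6: ŷ = 32 − 3·6 = 14; r = 13 − 14 = -1
x=9: ŷ = 32 − 3·9 = 5; r = 4.5 − 5 = -0.5
Largest |r| is 2.5 at x = 5, residual 2.5.

x = 5, r = 2.5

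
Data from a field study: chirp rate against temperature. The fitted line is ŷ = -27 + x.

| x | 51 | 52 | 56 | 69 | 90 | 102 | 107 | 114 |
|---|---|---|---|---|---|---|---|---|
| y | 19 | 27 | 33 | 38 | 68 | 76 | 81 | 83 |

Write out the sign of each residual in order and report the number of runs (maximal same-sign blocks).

x=51: ŷ = -27 + 51 = 24; r = 19 − 24 = -5
x=52: ŷ = -27 + 52 = 25; r = 27 − 25 = 2
x=56: ŷ = -27 + 56 = 29; r = 33 − 29 = 4
x=69: ŷ = -27 + 69 = 42; r = 38 − 42 = -4
x=90: ŷ = -27 + 90 = 63; r = 68 − 63 = 5
x=102: ŷ = -27 + 102 = 75; r = 76 − 75 = 1
x=107: ŷ = -27 + 107 = 80; r = 81 − 80 = 1
x=114: ŷ = -27 + 114 = 87; r = 83 − 87 = -4
Signs: − + + − + + + −
Runs: −×1, +×2, −×1, +×3, −×1 → 5

5 runs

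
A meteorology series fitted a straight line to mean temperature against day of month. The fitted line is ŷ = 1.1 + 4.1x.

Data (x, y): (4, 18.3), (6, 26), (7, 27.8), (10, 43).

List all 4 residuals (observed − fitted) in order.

0.8, 0.3, -2, 0.9

x=4: ŷ = 1.1 + 4.1·4 = 17.5; e = 18.3 − 17.5 = 0.8
x=6: ŷ = 1.1 + 4.1·6 = 25.7; e = 26 − 25.7 = 0.3
x=7: ŷ = 1.1 + 4.1·7 = 29.8; e = 27.8 − 29.8 = -2
x=10: ŷ = 1.1 + 4.1·10 = 42.1; e = 43 − 42.1 = 0.9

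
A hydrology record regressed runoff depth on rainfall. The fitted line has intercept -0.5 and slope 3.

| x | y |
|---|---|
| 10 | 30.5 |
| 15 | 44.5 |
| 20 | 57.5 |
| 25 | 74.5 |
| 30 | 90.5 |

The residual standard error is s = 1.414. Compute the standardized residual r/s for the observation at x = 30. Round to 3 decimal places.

ŷ = -0.5 + 3·30 = 89.5
r = 90.5 − 89.5 = 1
r/s = 1 / 1.414 = 0.707

0.707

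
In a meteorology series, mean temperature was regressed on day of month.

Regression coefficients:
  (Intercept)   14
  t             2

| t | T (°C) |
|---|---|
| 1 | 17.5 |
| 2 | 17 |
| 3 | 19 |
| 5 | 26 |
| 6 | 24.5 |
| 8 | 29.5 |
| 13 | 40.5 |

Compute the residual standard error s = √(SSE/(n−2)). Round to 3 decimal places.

s = 1.483

t=1: T̂ = 14 + 2·1 = 16; r = 17.5 − 16 = 1.5
t=2: T̂ = 14 + 2·2 = 18; r = 17 − 18 = -1
t=3: T̂ = 14 + 2·3 = 20; r = 19 − 20 = -1
t=5: T̂ = 14 + 2·5 = 24; r = 26 − 24 = 2
t=6: T̂ = 14 + 2·6 = 26; r = 24.5 − 26 = -1.5
t=8: T̂ = 14 + 2·8 = 30; r = 29.5 − 30 = -0.5
t=13: T̂ = 14 + 2·13 = 40; r = 40.5 − 40 = 0.5
SSE = 2.25 + 1 + 1 + 4 + 2.25 + 0.25 + 0.25 = 11
s = √(11/5) = √2.2 ≈ 1.483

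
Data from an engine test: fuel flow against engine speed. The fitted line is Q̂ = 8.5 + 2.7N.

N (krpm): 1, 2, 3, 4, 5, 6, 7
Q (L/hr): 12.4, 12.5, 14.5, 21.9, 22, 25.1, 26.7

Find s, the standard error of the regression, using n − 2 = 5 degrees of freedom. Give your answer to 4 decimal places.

N=1: Q̂ = 8.5 + 2.7·1 = 11.2; r = 12.4 − 11.2 = 1.2
N=2: Q̂ = 8.5 + 2.7·2 = 13.9; r = 12.5 − 13.9 = -1.4
N=3: Q̂ = 8.5 + 2.7·3 = 16.6; r = 14.5 − 16.6 = -2.1
N=4: Q̂ = 8.5 + 2.7·4 = 19.3; r = 21.9 − 19.3 = 2.6
N=5: Q̂ = 8.5 + 2.7·5 = 22; r = 22 − 22 = 0
N=6: Q̂ = 8.5 + 2.7·6 = 24.7; r = 25.1 − 24.7 = 0.4
N=7: Q̂ = 8.5 + 2.7·7 = 27.4; r = 26.7 − 27.4 = -0.7
SSE = 1.44 + 1.96 + 4.41 + 6.76 + 0 + 0.16 + 0.49 = 15.22
s = √(15.22/5) = √3.044 ≈ 1.7447

s = 1.7447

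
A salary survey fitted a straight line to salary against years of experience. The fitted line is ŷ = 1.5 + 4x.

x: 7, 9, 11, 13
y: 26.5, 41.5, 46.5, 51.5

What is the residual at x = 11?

r = 1

ŷ = 1.5 + 4·11 = 45.5
r = 46.5 − 45.5 = 1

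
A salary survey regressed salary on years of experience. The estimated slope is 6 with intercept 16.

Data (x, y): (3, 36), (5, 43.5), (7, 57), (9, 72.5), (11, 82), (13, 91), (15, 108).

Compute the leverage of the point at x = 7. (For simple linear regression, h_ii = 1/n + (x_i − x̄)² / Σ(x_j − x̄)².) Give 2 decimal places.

h = 0.18

x̄ = (3 + 5 + 7 + 9 + 11 + 13 + 15)/7 = 9
Σ(x − x̄)² = 36 + 16 + 4 + 0 + 4 + 16 + 36 = 112
h = 1/7 + (-2)²/112 = 0.142857 + 0.0357143 = 0.18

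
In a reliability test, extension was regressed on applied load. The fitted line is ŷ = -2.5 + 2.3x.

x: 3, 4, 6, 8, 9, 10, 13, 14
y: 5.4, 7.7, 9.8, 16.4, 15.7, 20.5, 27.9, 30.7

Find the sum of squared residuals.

SSE = 12

x=3: ŷ = -2.5 + 2.3·3 = 4.4; r = 5.4 − 4.4 = 1
x=4: ŷ = -2.5 + 2.3·4 = 6.7; r = 7.7 − 6.7 = 1
x=6: ŷ = -2.5 + 2.3·6 = 11.3; r = 9.8 − 11.3 = -1.5
x=8: ŷ = -2.5 + 2.3·8 = 15.9; r = 16.4 − 15.9 = 0.5
x=9: ŷ = -2.5 + 2.3·9 = 18.2; r = 15.7 − 18.2 = -2.5
x=10: ŷ = -2.5 + 2.3·10 = 20.5; r = 20.5 − 20.5 = 0
x=13: ŷ = -2.5 + 2.3·13 = 27.4; r = 27.9 − 27.4 = 0.5
x=14: ŷ = -2.5 + 2.3·14 = 29.7; r = 30.7 − 29.7 = 1
SSE = 1 + 1 + 2.25 + 0.25 + 6.25 + 0 + 0.25 + 1 = 12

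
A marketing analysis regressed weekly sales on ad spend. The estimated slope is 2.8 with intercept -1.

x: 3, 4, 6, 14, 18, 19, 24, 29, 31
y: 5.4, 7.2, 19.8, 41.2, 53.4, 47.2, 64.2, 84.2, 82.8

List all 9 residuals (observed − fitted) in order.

x=3: ŷ = -1 + 2.8·3 = 7.4; r = 5.4 − 7.4 = -2
x=4: ŷ = -1 + 2.8·4 = 10.2; r = 7.2 − 10.2 = -3
x=6: ŷ = -1 + 2.8·6 = 15.8; r = 19.8 − 15.8 = 4
x=14: ŷ = -1 + 2.8·14 = 38.2; r = 41.2 − 38.2 = 3
x=18: ŷ = -1 + 2.8·18 = 49.4; r = 53.4 − 49.4 = 4
x=19: ŷ = -1 + 2.8·19 = 52.2; r = 47.2 − 52.2 = -5
x=24: ŷ = -1 + 2.8·24 = 66.2; r = 64.2 − 66.2 = -2
x=29: ŷ = -1 + 2.8·29 = 80.2; r = 84.2 − 80.2 = 4
x=31: ŷ = -1 + 2.8·31 = 85.8; r = 82.8 − 85.8 = -3

-2, -3, 4, 3, 4, -5, -2, 4, -3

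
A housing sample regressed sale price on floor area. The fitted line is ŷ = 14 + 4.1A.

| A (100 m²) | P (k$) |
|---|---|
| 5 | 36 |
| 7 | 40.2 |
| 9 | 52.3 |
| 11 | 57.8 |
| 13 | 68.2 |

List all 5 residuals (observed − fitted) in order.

A=5: ŷ = 14 + 4.1·5 = 34.5; e = 36 − 34.5 = 1.5
A=7: ŷ = 14 + 4.1·7 = 42.7; e = 40.2 − 42.7 = -2.5
A=9: ŷ = 14 + 4.1·9 = 50.9; e = 52.3 − 50.9 = 1.4
A=11: ŷ = 14 + 4.1·11 = 59.1; e = 57.8 − 59.1 = -1.3
A=13: ŷ = 14 + 4.1·13 = 67.3; e = 68.2 − 67.3 = 0.9

1.5, -2.5, 1.4, -1.3, 0.9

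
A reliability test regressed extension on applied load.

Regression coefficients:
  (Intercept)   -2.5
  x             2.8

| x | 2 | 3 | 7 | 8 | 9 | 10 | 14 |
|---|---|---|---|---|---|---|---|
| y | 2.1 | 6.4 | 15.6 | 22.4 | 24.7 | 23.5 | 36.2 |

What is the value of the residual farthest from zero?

x=2: ŷ = -2.5 + 2.8·2 = 3.1; e = 2.1 − 3.1 = -1
x=3: ŷ = -2.5 + 2.8·3 = 5.9; e = 6.4 − 5.9 = 0.5
x=7: ŷ = -2.5 + 2.8·7 = 17.1; e = 15.6 − 17.1 = -1.5
x=8: ŷ = -2.5 + 2.8·8 = 19.9; e = 22.4 − 19.9 = 2.5
x=9: ŷ = -2.5 + 2.8·9 = 22.7; e = 24.7 − 22.7 = 2
x=10: ŷ = -2.5 + 2.8·10 = 25.5; e = 23.5 − 25.5 = -2
x=14: ŷ = -2.5 + 2.8·14 = 36.7; e = 36.2 − 36.7 = -0.5
Largest |e| is 2.5 at x = 8, residual 2.5.

e = 2.5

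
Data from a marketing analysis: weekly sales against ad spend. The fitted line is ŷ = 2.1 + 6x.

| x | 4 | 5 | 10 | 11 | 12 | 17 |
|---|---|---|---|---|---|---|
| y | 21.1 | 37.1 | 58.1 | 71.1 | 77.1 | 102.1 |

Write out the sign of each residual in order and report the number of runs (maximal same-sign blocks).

5 runs

x=4: ŷ = 2.1 + 6·4 = 26.1; r = 21.1 − 26.1 = -5
x=5: ŷ = 2.1 + 6·5 = 32.1; r = 37.1 − 32.1 = 5
x=10: ŷ = 2.1 + 6·10 = 62.1; r = 58.1 − 62.1 = -4
x=11: ŷ = 2.1 + 6·11 = 68.1; r = 71.1 − 68.1 = 3
x=12: ŷ = 2.1 + 6·12 = 74.1; r = 77.1 − 74.1 = 3
x=17: ŷ = 2.1 + 6·17 = 104.1; r = 102.1 − 104.1 = -2
Signs: − + − + + −
Runs: −×1, +×1, −×1, +×2, −×1 → 5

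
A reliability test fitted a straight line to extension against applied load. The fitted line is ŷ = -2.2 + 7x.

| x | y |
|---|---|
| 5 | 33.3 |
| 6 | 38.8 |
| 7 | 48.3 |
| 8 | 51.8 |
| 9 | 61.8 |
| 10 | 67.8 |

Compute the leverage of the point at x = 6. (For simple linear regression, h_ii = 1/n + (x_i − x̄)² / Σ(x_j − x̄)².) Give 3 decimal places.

h = 0.295

x̄ = (5 + 6 + 7 + 8 + 9 + 10)/6 = 7.5
Σ(x − x̄)² = 6.25 + 2.25 + 0.25 + 0.25 + 2.25 + 6.25 = 17.5
h = 1/6 + (-1.5)²/17.5 = 0.166667 + 0.128571 = 0.295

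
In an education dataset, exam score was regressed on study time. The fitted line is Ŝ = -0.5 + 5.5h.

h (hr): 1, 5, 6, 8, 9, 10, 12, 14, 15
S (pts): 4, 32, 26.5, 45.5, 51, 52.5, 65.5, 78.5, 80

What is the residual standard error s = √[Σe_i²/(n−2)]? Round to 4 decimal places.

s = 3.4226

h=1: Ŝ = -0.5 + 5.5·1 = 5; e = 4 − 5 = -1
h=5: Ŝ = -0.5 + 5.5·5 = 27; e = 32 − 27 = 5
h=6: Ŝ = -0.5 + 5.5·6 = 32.5; e = 26.5 − 32.5 = -6
h=8: Ŝ = -0.5 + 5.5·8 = 43.5; e = 45.5 − 43.5 = 2
h=9: Ŝ = -0.5 + 5.5·9 = 49; e = 51 − 49 = 2
h=10: Ŝ = -0.5 + 5.5·10 = 54.5; e = 52.5 − 54.5 = -2
h=12: Ŝ = -0.5 + 5.5·12 = 65.5; e = 65.5 − 65.5 = 0
h=14: Ŝ = -0.5 + 5.5·14 = 76.5; e = 78.5 − 76.5 = 2
h=15: Ŝ = -0.5 + 5.5·15 = 82; e = 80 − 82 = -2
SSE = 1 + 25 + 36 + 4 + 4 + 4 + 0 + 4 + 4 = 82
s = √(82/7) = √11.7143 ≈ 3.4226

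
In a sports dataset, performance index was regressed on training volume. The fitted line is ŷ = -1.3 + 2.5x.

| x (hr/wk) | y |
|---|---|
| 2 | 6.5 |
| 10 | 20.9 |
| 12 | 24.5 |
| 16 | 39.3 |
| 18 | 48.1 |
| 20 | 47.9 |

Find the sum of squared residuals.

x=2: ŷ = -1.3 + 2.5·2 = 3.7; r = 6.5 − 3.7 = 2.8
x=10: ŷ = -1.3 + 2.5·10 = 23.7; r = 20.9 − 23.7 = -2.8
x=12: ŷ = -1.3 + 2.5·12 = 28.7; r = 24.5 − 28.7 = -4.2
x=16: ŷ = -1.3 + 2.5·16 = 38.7; r = 39.3 − 38.7 = 0.6
x=18: ŷ = -1.3 + 2.5·18 = 43.7; r = 48.1 − 43.7 = 4.4
x=20: ŷ = -1.3 + 2.5·20 = 48.7; r = 47.9 − 48.7 = -0.8
SSE = 7.84 + 7.84 + 17.64 + 0.36 + 19.36 + 0.64 = 53.68

SSE = 53.68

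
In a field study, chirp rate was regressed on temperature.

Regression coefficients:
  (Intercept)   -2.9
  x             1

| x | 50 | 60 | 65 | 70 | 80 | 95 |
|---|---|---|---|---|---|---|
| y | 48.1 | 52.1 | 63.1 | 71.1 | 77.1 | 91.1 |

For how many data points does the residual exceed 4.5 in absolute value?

1

x=50: ŷ = -2.9 + 50 = 47.1; r = 48.1 − 47.1 = 1
x=60: ŷ = -2.9 + 60 = 57.1; r = 52.1 − 57.1 = -5
x=65: ŷ = -2.9 + 65 = 62.1; r = 63.1 − 62.1 = 1
x=70: ŷ = -2.9 + 70 = 67.1; r = 71.1 − 67.1 = 4
x=80: ŷ = -2.9 + 80 = 77.1; r = 77.1 − 77.1 = 0
x=95: ŷ = -2.9 + 95 = 92.1; r = 91.1 − 92.1 = -1
|r| > 4.5: x=60 (|r|=5) → 1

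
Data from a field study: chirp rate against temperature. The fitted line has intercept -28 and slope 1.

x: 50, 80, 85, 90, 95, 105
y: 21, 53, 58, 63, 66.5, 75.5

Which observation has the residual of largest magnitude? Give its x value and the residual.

x=50: ŷ = -28 + 50 = 22; e = 21 − 22 = -1
x=80: ŷ = -28 + 80 = 52; e = 53 − 52 = 1
x=85: ŷ = -28 + 85 = 57; e = 58 − 57 = 1
x=90: ŷ = -28 + 90 = 62; e = 63 − 62 = 1
x=95: ŷ = -28 + 95 = 67; e = 66.5 − 67 = -0.5
x=105: ŷ = -28 + 105 = 77; e = 75.5 − 77 = -1.5
Largest |e| is 1.5 at x = 105, residual -1.5.

x = 105, e = -1.5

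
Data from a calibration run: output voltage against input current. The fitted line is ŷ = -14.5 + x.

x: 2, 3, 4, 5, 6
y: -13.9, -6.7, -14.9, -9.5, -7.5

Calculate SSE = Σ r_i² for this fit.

SSE = 45.36

x=2: ŷ = -14.5 + 2 = -12.5; r = -13.9 − (-12.5) = -1.4
x=3: ŷ = -14.5 + 3 = -11.5; r = -6.7 − (-11.5) = 4.8
x=4: ŷ = -14.5 + 4 = -10.5; r = -14.9 − (-10.5) = -4.4
x=5: ŷ = -14.5 + 5 = -9.5; r = -9.5 − (-9.5) = 0
x=6: ŷ = -14.5 + 6 = -8.5; r = -7.5 − (-8.5) = 1
SSE = 1.96 + 23.04 + 19.36 + 0 + 1 = 45.36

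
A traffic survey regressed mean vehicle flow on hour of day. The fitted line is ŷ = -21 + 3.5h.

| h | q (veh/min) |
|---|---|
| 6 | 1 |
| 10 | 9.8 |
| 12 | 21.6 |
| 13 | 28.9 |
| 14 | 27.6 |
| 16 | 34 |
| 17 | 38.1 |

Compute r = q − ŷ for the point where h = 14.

r = -0.4

ŷ = -21 + 3.5·14 = 28
r = 27.6 − 28 = -0.4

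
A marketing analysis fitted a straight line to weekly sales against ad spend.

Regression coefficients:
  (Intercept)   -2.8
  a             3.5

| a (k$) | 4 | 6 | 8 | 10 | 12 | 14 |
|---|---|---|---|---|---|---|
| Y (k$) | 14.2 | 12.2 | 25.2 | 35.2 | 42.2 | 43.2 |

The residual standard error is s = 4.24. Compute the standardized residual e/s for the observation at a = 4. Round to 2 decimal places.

0.71

Ŷ = -2.8 + 3.5·4 = 11.2
e = 14.2 − 11.2 = 3
e/s = 3 / 4.24 = 0.71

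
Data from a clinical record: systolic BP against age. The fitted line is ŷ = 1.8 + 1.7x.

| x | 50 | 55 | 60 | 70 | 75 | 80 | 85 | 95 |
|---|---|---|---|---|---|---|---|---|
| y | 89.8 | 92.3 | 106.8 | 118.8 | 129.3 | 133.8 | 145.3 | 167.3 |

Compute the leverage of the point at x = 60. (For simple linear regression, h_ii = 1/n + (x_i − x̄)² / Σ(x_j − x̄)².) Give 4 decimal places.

h = 0.2000

x̄ = (50 + 55 + 60 + 70 + 75 + 80 + 85 + 95)/8 = 71.25
Σ(x − x̄)² = 451.562 + 264.062 + 126.562 + 1.5625 + 14.0625 + 76.5625 + 189.062 + 564.062 = 1687.5
h = 1/8 + (-11.25)²/1687.5 = 0.125 + 0.075 = 0.2000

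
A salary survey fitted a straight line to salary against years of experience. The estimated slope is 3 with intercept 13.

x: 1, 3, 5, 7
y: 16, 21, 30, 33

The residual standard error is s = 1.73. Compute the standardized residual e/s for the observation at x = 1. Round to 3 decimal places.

ŷ = 13 + 3·1 = 16
e = 16 − 16 = 0
e/s = 0 / 1.73 = 0.000

0.000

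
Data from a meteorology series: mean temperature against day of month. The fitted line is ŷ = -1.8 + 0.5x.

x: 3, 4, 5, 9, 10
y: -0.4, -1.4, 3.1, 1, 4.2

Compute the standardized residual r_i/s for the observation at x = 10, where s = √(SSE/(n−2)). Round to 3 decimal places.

0.495

x=3: ŷ = -1.8 + 0.5·3 = -0.3; r = -0.4 − (-0.3) = -0.1
x=4: ŷ = -1.8 + 0.5·4 = 0.2; r = -1.4 − 0.2 = -1.6
x=5: ŷ = -1.8 + 0.5·5 = 0.7; r = 3.1 − 0.7 = 2.4
x=9: ŷ = -1.8 + 0.5·9 = 2.7; r = 1 − 2.7 = -1.7
x=10: ŷ = -1.8 + 0.5·10 = 3.2; r = 4.2 − 3.2 = 1
SSE = 0.01 + 2.56 + 5.76 + 2.89 + 1 = 12.22
s = √(12.22/3) = 2.01825
r/s = 1 / 2.01825 = 0.495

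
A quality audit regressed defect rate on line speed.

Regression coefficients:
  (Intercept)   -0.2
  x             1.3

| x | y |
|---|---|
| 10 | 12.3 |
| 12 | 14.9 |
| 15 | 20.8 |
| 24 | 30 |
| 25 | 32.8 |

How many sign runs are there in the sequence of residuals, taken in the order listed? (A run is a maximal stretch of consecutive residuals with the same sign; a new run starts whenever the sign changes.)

4 runs

x=10: ŷ = -0.2 + 1.3·10 = 12.8; e = 12.3 − 12.8 = -0.5
x=12: ŷ = -0.2 + 1.3·12 = 15.4; e = 14.9 − 15.4 = -0.5
x=15: ŷ = -0.2 + 1.3·15 = 19.3; e = 20.8 − 19.3 = 1.5
x=24: ŷ = -0.2 + 1.3·24 = 31; e = 30 − 31 = -1
x=25: ŷ = -0.2 + 1.3·25 = 32.3; e = 32.8 − 32.3 = 0.5
Signs: − − + − +
Runs: −×2, +×1, −×1, +×1 → 4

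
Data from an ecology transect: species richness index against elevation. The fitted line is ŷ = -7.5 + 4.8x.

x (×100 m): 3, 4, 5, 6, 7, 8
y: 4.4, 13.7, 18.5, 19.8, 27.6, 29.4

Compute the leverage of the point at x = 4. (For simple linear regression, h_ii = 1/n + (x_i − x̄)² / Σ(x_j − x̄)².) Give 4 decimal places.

h = 0.2952

x̄ = (3 + 4 + 5 + 6 + 7 + 8)/6 = 5.5
Σ(x − x̄)² = 6.25 + 2.25 + 0.25 + 0.25 + 2.25 + 6.25 = 17.5
h = 1/6 + (-1.5)²/17.5 = 0.166667 + 0.128571 = 0.2952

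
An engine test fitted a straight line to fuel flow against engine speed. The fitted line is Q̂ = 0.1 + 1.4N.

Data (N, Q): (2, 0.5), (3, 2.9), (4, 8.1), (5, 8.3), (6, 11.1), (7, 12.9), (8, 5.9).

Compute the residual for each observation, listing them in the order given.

N=2: Q̂ = 0.1 + 1.4·2 = 2.9; r = 0.5 − 2.9 = -2.4
N=3: Q̂ = 0.1 + 1.4·3 = 4.3; r = 2.9 − 4.3 = -1.4
N=4: Q̂ = 0.1 + 1.4·4 = 5.7; r = 8.1 − 5.7 = 2.4
N=5: Q̂ = 0.1 + 1.4·5 = 7.1; r = 8.3 − 7.1 = 1.2
N=6: Q̂ = 0.1 + 1.4·6 = 8.5; r = 11.1 − 8.5 = 2.6
N=7: Q̂ = 0.1 + 1.4·7 = 9.9; r = 12.9 − 9.9 = 3
N=8: Q̂ = 0.1 + 1.4·8 = 11.3; r = 5.9 − 11.3 = -5.4

-2.4, -1.4, 2.4, 1.2, 2.6, 3, -5.4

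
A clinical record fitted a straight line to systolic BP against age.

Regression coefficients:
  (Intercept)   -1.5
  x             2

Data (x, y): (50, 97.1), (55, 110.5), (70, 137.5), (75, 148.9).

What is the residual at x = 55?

ŷ = -1.5 + 2·55 = 108.5
e = 110.5 − 108.5 = 2

e = 2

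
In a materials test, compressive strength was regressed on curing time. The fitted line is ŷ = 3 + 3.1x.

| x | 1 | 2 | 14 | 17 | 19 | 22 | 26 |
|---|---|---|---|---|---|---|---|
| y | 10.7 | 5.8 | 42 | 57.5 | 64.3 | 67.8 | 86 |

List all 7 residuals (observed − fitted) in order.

x=1: ŷ = 3 + 3.1·1 = 6.1; r = 10.7 − 6.1 = 4.6
x=2: ŷ = 3 + 3.1·2 = 9.2; r = 5.8 − 9.2 = -3.4
x=14: ŷ = 3 + 3.1·14 = 46.4; r = 42 − 46.4 = -4.4
x=17: ŷ = 3 + 3.1·17 = 55.7; r = 57.5 − 55.7 = 1.8
x=19: ŷ = 3 + 3.1·19 = 61.9; r = 64.3 − 61.9 = 2.4
x=22: ŷ = 3 + 3.1·22 = 71.2; r = 67.8 − 71.2 = -3.4
x=26: ŷ = 3 + 3.1·26 = 83.6; r = 86 − 83.6 = 2.4

4.6, -3.4, -4.4, 1.8, 2.4, -3.4, 2.4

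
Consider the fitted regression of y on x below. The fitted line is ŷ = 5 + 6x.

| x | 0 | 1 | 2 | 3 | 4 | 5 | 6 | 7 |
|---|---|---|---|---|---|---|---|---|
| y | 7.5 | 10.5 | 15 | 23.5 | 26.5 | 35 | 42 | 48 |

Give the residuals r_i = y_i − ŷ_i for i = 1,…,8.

x=0: ŷ = 5 + 6·0 = 5; r = 7.5 − 5 = 2.5
x=1: ŷ = 5 + 6·1 = 11; r = 10.5 − 11 = -0.5
x=2: ŷ = 5 + 6·2 = 17; r = 15 − 17 = -2
x=3: ŷ = 5 + 6·3 = 23; r = 23.5 − 23 = 0.5
x=4: ŷ = 5 + 6·4 = 29; r = 26.5 − 29 = -2.5
x=5: ŷ = 5 + 6·5 = 35; r = 35 − 35 = 0
x=6: ŷ = 5 + 6·6 = 41; r = 42 − 41 = 1
x=7: ŷ = 5 + 6·7 = 47; r = 48 − 47 = 1

2.5, -0.5, -2, 0.5, -2.5, 0, 1, 1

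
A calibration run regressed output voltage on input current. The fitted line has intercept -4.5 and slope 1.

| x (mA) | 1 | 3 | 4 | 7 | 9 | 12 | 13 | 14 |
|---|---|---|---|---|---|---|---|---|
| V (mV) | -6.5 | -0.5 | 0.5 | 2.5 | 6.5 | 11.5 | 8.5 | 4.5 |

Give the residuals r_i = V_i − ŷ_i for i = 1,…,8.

x=1: ŷ = -4.5 + 1 = -3.5; r = -6.5 − (-3.5) = -3
x=3: ŷ = -4.5 + 3 = -1.5; r = -0.5 − (-1.5) = 1
x=4: ŷ = -4.5 + 4 = -0.5; r = 0.5 − (-0.5) = 1
x=7: ŷ = -4.5 + 7 = 2.5; r = 2.5 − 2.5 = 0
x=9: ŷ = -4.5 + 9 = 4.5; r = 6.5 − 4.5 = 2
x=12: ŷ = -4.5 + 12 = 7.5; r = 11.5 − 7.5 = 4
x=13: ŷ = -4.5 + 13 = 8.5; r = 8.5 − 8.5 = 0
x=14: ŷ = -4.5 + 14 = 9.5; r = 4.5 − 9.5 = -5

-3, 1, 1, 0, 2, 4, 0, -5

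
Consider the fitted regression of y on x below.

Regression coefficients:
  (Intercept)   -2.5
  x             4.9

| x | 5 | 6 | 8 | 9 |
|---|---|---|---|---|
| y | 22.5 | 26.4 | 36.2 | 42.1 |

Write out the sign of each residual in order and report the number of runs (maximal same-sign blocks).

x=5: ŷ = -2.5 + 4.9·5 = 22; r = 22.5 − 22 = 0.5
x=6: ŷ = -2.5 + 4.9·6 = 26.9; r = 26.4 − 26.9 = -0.5
x=8: ŷ = -2.5 + 4.9·8 = 36.7; r = 36.2 − 36.7 = -0.5
x=9: ŷ = -2.5 + 4.9·9 = 41.6; r = 42.1 − 41.6 = 0.5
Signs: + − − +
Runs: +×1, −×2, +×1 → 3

3 runs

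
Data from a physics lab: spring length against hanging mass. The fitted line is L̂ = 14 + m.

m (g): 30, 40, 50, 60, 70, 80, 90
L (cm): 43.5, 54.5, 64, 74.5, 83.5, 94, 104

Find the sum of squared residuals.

m=30: L̂ = 14 + 30 = 44; e = 43.5 − 44 = -0.5
m=40: L̂ = 14 + 40 = 54; e = 54.5 − 54 = 0.5
m=50: L̂ = 14 + 50 = 64; e = 64 − 64 = 0
m=60: L̂ = 14 + 60 = 74; e = 74.5 − 74 = 0.5
m=70: L̂ = 14 + 70 = 84; e = 83.5 − 84 = -0.5
m=80: L̂ = 14 + 80 = 94; e = 94 − 94 = 0
m=90: L̂ = 14 + 90 = 104; e = 104 − 104 = 0
SSE = 0.25 + 0.25 + 0 + 0.25 + 0.25 + 0 + 0 = 1

SSE = 1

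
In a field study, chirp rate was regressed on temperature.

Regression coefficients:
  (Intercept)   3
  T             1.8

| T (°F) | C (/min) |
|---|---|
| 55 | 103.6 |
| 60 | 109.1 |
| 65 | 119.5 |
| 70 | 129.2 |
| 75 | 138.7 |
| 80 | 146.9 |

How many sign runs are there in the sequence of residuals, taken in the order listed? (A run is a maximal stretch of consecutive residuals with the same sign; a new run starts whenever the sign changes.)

T=55: Ĉ = 3 + 1.8·55 = 102; r = 103.6 − 102 = 1.6
T=60: Ĉ = 3 + 1.8·60 = 111; r = 109.1 − 111 = -1.9
T=65: Ĉ = 3 + 1.8·65 = 120; r = 119.5 − 120 = -0.5
T=70: Ĉ = 3 + 1.8·70 = 129; r = 129.2 − 129 = 0.2
T=75: Ĉ = 3 + 1.8·75 = 138; r = 138.7 − 138 = 0.7
T=80: Ĉ = 3 + 1.8·80 = 147; r = 146.9 − 147 = -0.1
Signs: + − − + + −
Runs: +×1, −×2, +×2, −×1 → 4

4 runs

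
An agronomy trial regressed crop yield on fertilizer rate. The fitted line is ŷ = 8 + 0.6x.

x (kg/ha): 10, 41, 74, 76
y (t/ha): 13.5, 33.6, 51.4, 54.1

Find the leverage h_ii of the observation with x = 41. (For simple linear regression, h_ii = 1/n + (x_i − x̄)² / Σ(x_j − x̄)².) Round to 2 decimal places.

h = 0.28

x̄ = (10 + 41 + 74 + 76)/4 = 50.25
Σ(x − x̄)² = 1620.06 + 85.5625 + 564.062 + 663.062 = 2932.75
h = 1/4 + (-9.25)²/2932.75 = 0.25 + 0.0291748 = 0.28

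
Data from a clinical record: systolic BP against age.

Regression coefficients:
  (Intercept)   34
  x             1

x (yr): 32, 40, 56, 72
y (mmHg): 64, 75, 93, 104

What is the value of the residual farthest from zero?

r = 3

x=32: ŷ = 34 + 32 = 66; r = 64 − 66 = -2
x=40: ŷ = 34 + 40 = 74; r = 75 − 74 = 1
x=56: ŷ = 34 + 56 = 90; r = 93 − 90 = 3
x=72: ŷ = 34 + 72 = 106; r = 104 − 106 = -2
Largest |r| is 3 at x = 56, residual 3.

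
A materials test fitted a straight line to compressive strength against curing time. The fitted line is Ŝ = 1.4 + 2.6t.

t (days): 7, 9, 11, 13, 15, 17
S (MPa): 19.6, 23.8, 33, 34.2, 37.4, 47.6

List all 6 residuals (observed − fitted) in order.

0, -1, 3, -1, -3, 2

t=7: Ŝ = 1.4 + 2.6·7 = 19.6; e = 19.6 − 19.6 = 0
t=9: Ŝ = 1.4 + 2.6·9 = 24.8; e = 23.8 − 24.8 = -1
t=11: Ŝ = 1.4 + 2.6·11 = 30; e = 33 − 30 = 3
t=13: Ŝ = 1.4 + 2.6·13 = 35.2; e = 34.2 − 35.2 = -1
t=15: Ŝ = 1.4 + 2.6·15 = 40.4; e = 37.4 − 40.4 = -3
t=17: Ŝ = 1.4 + 2.6·17 = 45.6; e = 47.6 − 45.6 = 2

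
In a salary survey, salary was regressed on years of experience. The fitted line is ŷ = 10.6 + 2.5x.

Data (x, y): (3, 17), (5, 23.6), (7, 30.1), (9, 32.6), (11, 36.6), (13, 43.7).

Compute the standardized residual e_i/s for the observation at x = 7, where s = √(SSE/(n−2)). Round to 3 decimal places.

x=3: ŷ = 10.6 + 2.5·3 = 18.1; e = 17 − 18.1 = -1.1
x=5: ŷ = 10.6 + 2.5·5 = 23.1; e = 23.6 − 23.1 = 0.5
x=7: ŷ = 10.6 + 2.5·7 = 28.1; e = 30.1 − 28.1 = 2
x=9: ŷ = 10.6 + 2.5·9 = 33.1; e = 32.6 − 33.1 = -0.5
x=11: ŷ = 10.6 + 2.5·11 = 38.1; e = 36.6 − 38.1 = -1.5
x=13: ŷ = 10.6 + 2.5·13 = 43.1; e = 43.7 − 43.1 = 0.6
SSE = 1.21 + 0.25 + 4 + 0.25 + 2.25 + 0.36 = 8.32
s = √(8.32/4) = 1.44222
e/s = 2 / 1.44222 = 1.387

1.387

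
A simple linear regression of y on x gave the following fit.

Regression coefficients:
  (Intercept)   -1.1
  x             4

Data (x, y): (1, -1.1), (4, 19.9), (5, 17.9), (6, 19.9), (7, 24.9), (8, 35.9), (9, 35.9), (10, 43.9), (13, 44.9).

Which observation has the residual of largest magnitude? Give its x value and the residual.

x=1: ŷ = -1.1 + 4·1 = 2.9; e = -1.1 − 2.9 = -4
x=4: ŷ = -1.1 + 4·4 = 14.9; e = 19.9 − 14.9 = 5
x=5: ŷ = -1.1 + 4·5 = 18.9; e = 17.9 − 18.9 = -1
x=6: ŷ = -1.1 + 4·6 = 22.9; e = 19.9 − 22.9 = -3
x=7: ŷ = -1.1 + 4·7 = 26.9; e = 24.9 − 26.9 = -2
x=8: ŷ = -1.1 + 4·8 = 30.9; e = 35.9 − 30.9 = 5
x=9: ŷ = -1.1 + 4·9 = 34.9; e = 35.9 − 34.9 = 1
x=10: ŷ = -1.1 + 4·10 = 38.9; e = 43.9 − 38.9 = 5
x=13: ŷ = -1.1 + 4·13 = 50.9; e = 44.9 − 50.9 = -6
Largest |e| is 6 at x = 13, residual -6.

x = 13, e = -6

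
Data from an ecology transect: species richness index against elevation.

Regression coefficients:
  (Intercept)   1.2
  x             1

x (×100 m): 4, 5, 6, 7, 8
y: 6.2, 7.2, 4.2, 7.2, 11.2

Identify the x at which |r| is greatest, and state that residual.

x = 6, r = -3

x=4: ŷ = 1.2 + 4 = 5.2; r = 6.2 − 5.2 = 1
x=5: ŷ = 1.2 + 5 = 6.2; r = 7.2 − 6.2 = 1
x=6: ŷ = 1.2 + 6 = 7.2; r = 4.2 − 7.2 = -3
x=7: ŷ = 1.2 + 7 = 8.2; r = 7.2 − 8.2 = -1
x=8: ŷ = 1.2 + 8 = 9.2; r = 11.2 − 9.2 = 2
Largest |r| is 3 at x = 6, residual -3.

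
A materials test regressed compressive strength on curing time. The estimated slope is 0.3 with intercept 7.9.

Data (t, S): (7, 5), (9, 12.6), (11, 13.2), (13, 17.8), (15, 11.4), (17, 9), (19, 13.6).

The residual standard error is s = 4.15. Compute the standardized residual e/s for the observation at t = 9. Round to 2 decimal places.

0.48

ŷ = 7.9 + 0.3·9 = 10.6
e = 12.6 − 10.6 = 2
e/s = 2 / 4.15 = 0.48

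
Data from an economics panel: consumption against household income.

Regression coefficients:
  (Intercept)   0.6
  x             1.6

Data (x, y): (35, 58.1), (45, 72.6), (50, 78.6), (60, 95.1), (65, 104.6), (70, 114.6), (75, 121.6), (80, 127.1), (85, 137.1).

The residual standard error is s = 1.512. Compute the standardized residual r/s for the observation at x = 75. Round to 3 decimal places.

ŷ = 0.6 + 1.6·75 = 120.6
r = 121.6 − 120.6 = 1
r/s = 1 / 1.512 = 0.661

0.661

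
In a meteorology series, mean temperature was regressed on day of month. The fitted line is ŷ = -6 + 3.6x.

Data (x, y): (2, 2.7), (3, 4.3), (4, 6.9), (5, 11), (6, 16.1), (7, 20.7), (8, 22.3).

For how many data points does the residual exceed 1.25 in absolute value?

3

x=2: ŷ = -6 + 3.6·2 = 1.2; e = 2.7 − 1.2 = 1.5
x=3: ŷ = -6 + 3.6·3 = 4.8; e = 4.3 − 4.8 = -0.5
x=4: ŷ = -6 + 3.6·4 = 8.4; e = 6.9 − 8.4 = -1.5
x=5: ŷ = -6 + 3.6·5 = 12; e = 11 − 12 = -1
x=6: ŷ = -6 + 3.6·6 = 15.6; e = 16.1 − 15.6 = 0.5
x=7: ŷ = -6 + 3.6·7 = 19.2; e = 20.7 − 19.2 = 1.5
x=8: ŷ = -6 + 3.6·8 = 22.8; e = 22.3 − 22.8 = -0.5
|e| > 1.25: x=2 (|e|=1.5), x=4 (|e|=1.5), x=7 (|e|=1.5) → 3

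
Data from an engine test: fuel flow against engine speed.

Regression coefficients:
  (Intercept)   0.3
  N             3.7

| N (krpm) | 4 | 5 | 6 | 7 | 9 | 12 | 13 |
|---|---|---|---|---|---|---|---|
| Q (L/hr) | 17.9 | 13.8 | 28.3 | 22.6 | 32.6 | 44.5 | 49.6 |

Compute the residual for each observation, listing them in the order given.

2.8, -5, 5.8, -3.6, -1, -0.2, 1.2

N=4: Q̂ = 0.3 + 3.7·4 = 15.1; e = 17.9 − 15.1 = 2.8
N=5: Q̂ = 0.3 + 3.7·5 = 18.8; e = 13.8 − 18.8 = -5
N=6: Q̂ = 0.3 + 3.7·6 = 22.5; e = 28.3 − 22.5 = 5.8
N=7: Q̂ = 0.3 + 3.7·7 = 26.2; e = 22.6 − 26.2 = -3.6
N=9: Q̂ = 0.3 + 3.7·9 = 33.6; e = 32.6 − 33.6 = -1
N=12: Q̂ = 0.3 + 3.7·12 = 44.7; e = 44.5 − 44.7 = -0.2
N=13: Q̂ = 0.3 + 3.7·13 = 48.4; e = 49.6 − 48.4 = 1.2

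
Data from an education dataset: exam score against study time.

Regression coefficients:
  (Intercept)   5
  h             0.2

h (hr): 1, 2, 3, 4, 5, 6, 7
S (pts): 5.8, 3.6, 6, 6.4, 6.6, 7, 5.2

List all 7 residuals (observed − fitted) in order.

h=1: Ŝ = 5 + 0.2·1 = 5.2; e = 5.8 − 5.2 = 0.6
h=2: Ŝ = 5 + 0.2·2 = 5.4; e = 3.6 − 5.4 = -1.8
h=3: Ŝ = 5 + 0.2·3 = 5.6; e = 6 − 5.6 = 0.4
h=4: Ŝ = 5 + 0.2·4 = 5.8; e = 6.4 − 5.8 = 0.6
h=5: Ŝ = 5 + 0.2·5 = 6; e = 6.6 − 6 = 0.6
h=6: Ŝ = 5 + 0.2·6 = 6.2; e = 7 − 6.2 = 0.8
h=7: Ŝ = 5 + 0.2·7 = 6.4; e = 5.2 − 6.4 = -1.2

0.6, -1.8, 0.4, 0.6, 0.6, 0.8, -1.2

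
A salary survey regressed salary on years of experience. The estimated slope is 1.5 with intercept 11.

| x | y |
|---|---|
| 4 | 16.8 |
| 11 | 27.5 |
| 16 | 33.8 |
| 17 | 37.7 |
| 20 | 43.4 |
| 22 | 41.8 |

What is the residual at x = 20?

ŷ = 11 + 1.5·20 = 41
r = 43.4 − 41 = 2.4

r = 2.4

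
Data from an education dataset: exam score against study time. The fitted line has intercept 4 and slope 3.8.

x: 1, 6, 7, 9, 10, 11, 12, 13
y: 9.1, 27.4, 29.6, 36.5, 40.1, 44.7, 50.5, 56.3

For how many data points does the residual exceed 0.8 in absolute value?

x=1: ŷ = 4 + 3.8·1 = 7.8; e = 9.1 − 7.8 = 1.3
x=6: ŷ = 4 + 3.8·6 = 26.8; e = 27.4 − 26.8 = 0.6
x=7: ŷ = 4 + 3.8·7 = 30.6; e = 29.6 − 30.6 = -1
x=9: ŷ = 4 + 3.8·9 = 38.2; e = 36.5 − 38.2 = -1.7
x=10: ŷ = 4 + 3.8·10 = 42; e = 40.1 − 42 = -1.9
x=11: ŷ = 4 + 3.8·11 = 45.8; e = 44.7 − 45.8 = -1.1
x=12: ŷ = 4 + 3.8·12 = 49.6; e = 50.5 − 49.6 = 0.9
x=13: ŷ = 4 + 3.8·13 = 53.4; e = 56.3 − 53.4 = 2.9
|e| > 0.8: x=1 (|e|=1.3), x=7 (|e|=1), x=9 (|e|=1.7), x=10 (|e|=1.9), x=11 (|e|=1.1), x=12 (|e|=0.9), x=13 (|e|=2.9) → 7

7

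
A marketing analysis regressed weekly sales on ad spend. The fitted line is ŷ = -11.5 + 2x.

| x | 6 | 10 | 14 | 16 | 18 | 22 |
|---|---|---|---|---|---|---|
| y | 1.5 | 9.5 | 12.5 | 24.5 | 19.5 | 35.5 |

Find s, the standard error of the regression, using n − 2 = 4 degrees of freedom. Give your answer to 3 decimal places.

s = 4.123

x=6: ŷ = -11.5 + 2·6 = 0.5; r = 1.5 − 0.5 = 1
x=10: ŷ = -11.5 + 2·10 = 8.5; r = 9.5 − 8.5 = 1
x=14: ŷ = -11.5 + 2·14 = 16.5; r = 12.5 − 16.5 = -4
x=16: ŷ = -11.5 + 2·16 = 20.5; r = 24.5 − 20.5 = 4
x=18: ŷ = -11.5 + 2·18 = 24.5; r = 19.5 − 24.5 = -5
x=22: ŷ = -11.5 + 2·22 = 32.5; r = 35.5 − 32.5 = 3
SSE = 1 + 1 + 16 + 16 + 25 + 9 = 68
s = √(68/4) = √17 ≈ 4.123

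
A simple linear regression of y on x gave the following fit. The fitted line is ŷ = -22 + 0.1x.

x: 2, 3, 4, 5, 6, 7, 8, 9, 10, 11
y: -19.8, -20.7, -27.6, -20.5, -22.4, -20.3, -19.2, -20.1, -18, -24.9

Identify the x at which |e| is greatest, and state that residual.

x=2: ŷ = -22 + 0.1·2 = -21.8; e = -19.8 − (-21.8) = 2
x=3: ŷ = -22 + 0.1·3 = -21.7; e = -20.7 − (-21.7) = 1
x=4: ŷ = -22 + 0.1·4 = -21.6; e = -27.6 − (-21.6) = -6
x=5: ŷ = -22 + 0.1·5 = -21.5; e = -20.5 − (-21.5) = 1
x=6: ŷ = -22 + 0.1·6 = -21.4; e = -22.4 − (-21.4) = -1
x=7: ŷ = -22 + 0.1·7 = -21.3; e = -20.3 − (-21.3) = 1
x=8: ŷ = -22 + 0.1·8 = -21.2; e = -19.2 − (-21.2) = 2
x=9: ŷ = -22 + 0.1·9 = -21.1; e = -20.1 − (-21.1) = 1
x=10: ŷ = -22 + 0.1·10 = -21; e = -18 − (-21) = 3
x=11: ŷ = -22 + 0.1·11 = -20.9; e = -24.9 − (-20.9) = -4
Largest |e| is 6 at x = 4, residual -6.

x = 4, e = -6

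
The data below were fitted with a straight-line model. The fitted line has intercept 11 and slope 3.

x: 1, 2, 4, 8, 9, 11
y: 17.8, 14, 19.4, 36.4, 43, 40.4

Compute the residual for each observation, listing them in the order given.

x=1: ŷ = 11 + 3·1 = 14; r = 17.8 − 14 = 3.8
x=2: ŷ = 11 + 3·2 = 17; r = 14 − 17 = -3
x=4: ŷ = 11 + 3·4 = 23; r = 19.4 − 23 = -3.6
x=8: ŷ = 11 + 3·8 = 35; r = 36.4 − 35 = 1.4
x=9: ŷ = 11 + 3·9 = 38; r = 43 − 38 = 5
x=11: ŷ = 11 + 3·11 = 44; r = 40.4 − 44 = -3.6

3.8, -3, -3.6, 1.4, 5, -3.6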